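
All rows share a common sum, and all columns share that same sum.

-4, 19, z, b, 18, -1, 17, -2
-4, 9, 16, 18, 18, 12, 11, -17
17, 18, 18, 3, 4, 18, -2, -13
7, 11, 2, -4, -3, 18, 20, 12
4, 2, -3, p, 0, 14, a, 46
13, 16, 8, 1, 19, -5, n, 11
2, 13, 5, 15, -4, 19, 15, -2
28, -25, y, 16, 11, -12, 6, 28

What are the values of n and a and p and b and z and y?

n = 0, a = -4, p = 4, b = 10, z = 6, y = 11

Rows 2 and 3 both sum to 63, so that's the common total.
The known cells in row 6 total 63, leaving 63 − 63 = 0 for the blank.
The known cells in column 7 total 67, leaving 63 − 67 = -4 for the blank.
The known cells in row 5 total 59, leaving 63 − 59 = 4 for the blank.
The known cells in column 4 total 53, leaving 63 − 53 = 10 for the blank.
The known cells in row 1 total 57, leaving 63 − 57 = 6 for the blank.
The known cells in row 8 total 52, leaving 63 − 52 = 11 for the blank.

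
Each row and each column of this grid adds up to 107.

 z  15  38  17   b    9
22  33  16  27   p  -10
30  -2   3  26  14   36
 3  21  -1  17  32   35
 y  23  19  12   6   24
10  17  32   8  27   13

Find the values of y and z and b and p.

The known cells in row 5 total 84, leaving 107 − 84 = 23 for the blank.
The known cells in row 2 total 88, leaving 107 − 88 = 19 for the blank.
The known cells in column 5 total 98, leaving 107 − 98 = 9 for the blank.
The known cells in row 1 total 88, leaving 107 − 88 = 19 for the blank.

y = 23, z = 19, b = 9, p = 19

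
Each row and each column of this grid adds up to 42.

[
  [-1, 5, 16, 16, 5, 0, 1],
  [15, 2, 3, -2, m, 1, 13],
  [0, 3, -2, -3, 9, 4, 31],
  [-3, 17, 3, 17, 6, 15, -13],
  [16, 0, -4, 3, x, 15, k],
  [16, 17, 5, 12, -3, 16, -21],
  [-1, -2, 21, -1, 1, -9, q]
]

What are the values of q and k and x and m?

q = 33, k = -2, x = 14, m = 10

Row 7: -1 − 2 + 21 − 1 + 1 − 9 = 9, so its missing entry is 42 − 9 = 33.
Row 2: 15 + 2 + 3 − 2 + 1 + 13 = 32, so its missing entry is 42 − 32 = 10.
Column 7: 1 + 13 + 31 − 13 − 21 + 33 = 44, so its missing entry is 42 − 44 = -2.
Row 5: 16 + 0 − 4 + 3 + 15 − 2 = 28, so its missing entry is 42 − 28 = 14.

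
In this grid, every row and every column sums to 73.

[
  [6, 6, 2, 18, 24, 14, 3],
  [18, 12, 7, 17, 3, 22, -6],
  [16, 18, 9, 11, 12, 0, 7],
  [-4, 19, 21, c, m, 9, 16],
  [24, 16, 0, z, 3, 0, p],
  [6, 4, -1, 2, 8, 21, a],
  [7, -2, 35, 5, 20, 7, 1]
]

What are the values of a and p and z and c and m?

The known cells in column 5 total 70, leaving 73 − 70 = 3 for the blank.
The known cells in row 4 total 64, leaving 73 − 64 = 9 for the blank.
The known cells in column 4 total 62, leaving 73 − 62 = 11 for the blank.
The known cells in row 5 total 54, leaving 73 − 54 = 19 for the blank.
The known cells in row 6 total 40, leaving 73 − 40 = 33 for the blank.

a = 33, p = 19, z = 11, c = 9, m = 3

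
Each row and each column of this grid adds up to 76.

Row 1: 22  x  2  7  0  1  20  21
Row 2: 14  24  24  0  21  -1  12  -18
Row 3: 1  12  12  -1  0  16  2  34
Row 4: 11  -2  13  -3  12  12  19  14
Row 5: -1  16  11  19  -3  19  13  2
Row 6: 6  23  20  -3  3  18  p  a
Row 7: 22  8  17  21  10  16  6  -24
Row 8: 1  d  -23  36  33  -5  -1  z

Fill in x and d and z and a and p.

x = 3, d = -8, z = 43, a = 4, p = 5

The known cells in row 1 total 73, leaving 76 − 73 = 3 for the blank.
The known cells in column 2 total 84, leaving 76 − 84 = -8 for the blank.
The known cells in row 8 total 33, leaving 76 − 33 = 43 for the blank.
The known cells in column 8 total 72, leaving 76 − 72 = 4 for the blank.
The known cells in row 6 total 71, leaving 76 − 71 = 5 for the blank.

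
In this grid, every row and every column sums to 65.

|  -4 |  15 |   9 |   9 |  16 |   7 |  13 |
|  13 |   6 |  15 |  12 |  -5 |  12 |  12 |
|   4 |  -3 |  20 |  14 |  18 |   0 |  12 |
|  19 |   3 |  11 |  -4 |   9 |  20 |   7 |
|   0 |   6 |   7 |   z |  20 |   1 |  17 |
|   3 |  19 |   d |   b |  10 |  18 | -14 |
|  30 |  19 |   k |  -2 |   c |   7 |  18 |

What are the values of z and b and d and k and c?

The known cells in row 5 total 51, leaving 65 − 51 = 14 for the blank.
The known cells in column 5 total 68, leaving 65 − 68 = -3 for the blank.
The known cells in row 7 total 69, leaving 65 − 69 = -4 for the blank.
The known cells in column 4 total 43, leaving 65 − 43 = 22 for the blank.
The known cells in row 6 total 58, leaving 65 − 58 = 7 for the blank.

z = 14, b = 22, d = 7, k = -4, c = -3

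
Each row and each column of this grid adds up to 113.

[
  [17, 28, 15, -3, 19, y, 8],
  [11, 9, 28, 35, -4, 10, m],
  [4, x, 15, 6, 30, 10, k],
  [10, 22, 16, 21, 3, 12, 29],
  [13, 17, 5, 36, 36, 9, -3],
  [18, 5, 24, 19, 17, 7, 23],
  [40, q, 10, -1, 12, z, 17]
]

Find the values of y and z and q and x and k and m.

Row 1 has 17 + 28 + 15 − 3 + 19 + 8 = 84; the blank must be 113 − 84 = 29.
Column 6 has 29 + 10 + 10 + 12 + 9 + 7 = 77; the blank must be 113 − 77 = 36.
Row 7 has 40 + 10 − 1 + 12 + 36 + 17 = 114; the blank must be 113 − 114 = -1.
Column 2 has 28 + 9 + 22 + 17 + 5 − 1 = 80; the blank must be 113 − 80 = 33.
Row 3 has 4 + 33 + 15 + 6 + 30 + 10 = 98; the blank must be 113 − 98 = 15.
Row 2 has 11 + 9 + 28 + 35 − 4 + 10 = 89; the blank must be 113 − 89 = 24.

y = 29, z = 36, q = -1, x = 33, k = 15, m = 24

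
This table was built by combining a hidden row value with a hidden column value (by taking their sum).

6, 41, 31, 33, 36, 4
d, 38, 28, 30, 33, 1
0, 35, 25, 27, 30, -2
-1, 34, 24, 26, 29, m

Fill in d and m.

The difference between any two rows is the same in every column — this is an addition table with the headers hidden.
Row 2 minus row 1 is 28 − 31 = -3, so its entry in column 1 is 6 + (-3) = 3.
Row 4 minus row 1 is 24 − 31 = -7, so its entry in column 6 is 4 + (-7) = -3.

d = 3, m = -3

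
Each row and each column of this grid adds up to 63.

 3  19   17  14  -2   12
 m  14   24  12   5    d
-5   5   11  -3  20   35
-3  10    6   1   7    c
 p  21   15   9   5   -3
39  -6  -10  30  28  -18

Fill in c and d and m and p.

The known cells in row 5 total 47, leaving 63 − 47 = 16 for the blank.
The known cells in column 1 total 50, leaving 63 − 50 = 13 for the blank.
The known cells in row 4 total 21, leaving 63 − 21 = 42 for the blank.
The known cells in row 2 total 68, leaving 63 − 68 = -5 for the blank.

c = 42, d = -5, m = 13, p = 16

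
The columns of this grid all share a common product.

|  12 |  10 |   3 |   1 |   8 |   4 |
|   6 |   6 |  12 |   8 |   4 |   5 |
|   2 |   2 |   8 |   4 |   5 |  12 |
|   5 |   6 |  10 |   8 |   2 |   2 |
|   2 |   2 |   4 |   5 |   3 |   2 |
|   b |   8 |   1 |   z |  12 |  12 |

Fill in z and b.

z = 9, b = 8

Columns 3 and 5 each multiply to 11520, so every column has product 11520.
Column 4: 1×8×4×8×5 = 1280, so the missing entry is 11520 ÷ 1280 = 9.
Column 1: 12×6×2×5×2 = 1440, so the missing entry is 11520 ÷ 1440 = 8.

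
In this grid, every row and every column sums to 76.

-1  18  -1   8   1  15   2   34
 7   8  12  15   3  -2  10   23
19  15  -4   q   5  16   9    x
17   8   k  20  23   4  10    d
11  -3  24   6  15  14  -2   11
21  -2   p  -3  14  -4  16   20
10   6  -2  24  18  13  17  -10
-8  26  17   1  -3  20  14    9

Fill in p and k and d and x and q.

The known cells in column 4 total 71, leaving 76 − 71 = 5 for the blank.
The known cells in row 3 total 65, leaving 76 − 65 = 11 for the blank.
The known cells in column 8 total 98, leaving 76 − 98 = -22 for the blank.
The known cells in row 4 total 60, leaving 76 − 60 = 16 for the blank.
The known cells in row 6 total 62, leaving 76 − 62 = 14 for the blank.

p = 14, k = 16, d = -22, x = 11, q = 5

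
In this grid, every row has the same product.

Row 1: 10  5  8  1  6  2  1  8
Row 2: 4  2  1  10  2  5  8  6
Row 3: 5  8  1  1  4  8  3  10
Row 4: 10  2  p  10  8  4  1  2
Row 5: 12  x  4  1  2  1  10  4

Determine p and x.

Rows 1 and 2 each multiply to 38400, so every row has product 38400.
Row 4: 10×2×10×8×4×1×2 = 12800, so the missing entry is 38400 ÷ 12800 = 3.
Row 5: 12×4×1×2×1×10×4 = 3840, so the missing entry is 38400 ÷ 3840 = 10.

p = 3, x = 10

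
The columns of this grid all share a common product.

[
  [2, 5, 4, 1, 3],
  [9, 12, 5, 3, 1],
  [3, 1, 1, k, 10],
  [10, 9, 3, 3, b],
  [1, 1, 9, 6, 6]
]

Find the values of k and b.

Columns 2 and 3 each multiply to 540, so every column has product 540.
Column 4: 1×3×3×6 = 54, so the missing entry is 540 ÷ 54 = 10.
Column 5: 3×1×10×6 = 180, so the missing entry is 540 ÷ 180 = 3.

k = 10, b = 3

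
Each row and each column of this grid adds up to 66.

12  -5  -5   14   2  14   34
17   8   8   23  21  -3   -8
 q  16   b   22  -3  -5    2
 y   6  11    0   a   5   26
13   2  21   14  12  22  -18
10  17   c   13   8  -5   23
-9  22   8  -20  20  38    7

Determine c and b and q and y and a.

Column 5: 2 + 21 − 3 + 12 + 8 + 20 = 60, so its missing entry is 66 − 60 = 6.
Row 4: 6 + 11 + 0 + 6 + 5 + 26 = 54, so its missing entry is 66 − 54 = 12.
Column 1: 12 + 17 + 12 + 13 + 10 − 9 = 55, so its missing entry is 66 − 55 = 11.
Row 3: 11 + 16 + 22 − 3 − 5 + 2 = 43, so its missing entry is 66 − 43 = 23.
Row 6: 10 + 17 + 13 + 8 − 5 + 23 = 66, so its missing entry is 66 − 66 = 0.

c = 0, b = 23, q = 11, y = 12, a = 6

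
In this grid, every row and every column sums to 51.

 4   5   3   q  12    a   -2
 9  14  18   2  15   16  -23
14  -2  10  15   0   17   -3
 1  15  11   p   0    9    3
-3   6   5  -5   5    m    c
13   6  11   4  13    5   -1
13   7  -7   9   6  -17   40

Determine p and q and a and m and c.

Column 7 has -2 − 23 − 3 + 3 − 1 + 40 = 14; the blank must be 51 − 14 = 37.
Row 5 has -3 + 6 + 5 − 5 + 5 + 37 = 45; the blank must be 51 − 45 = 6.
Row 4 has 1 + 15 + 11 + 0 + 9 + 3 = 39; the blank must be 51 − 39 = 12.
Column 4 has 2 + 15 + 12 − 5 + 4 + 9 = 37; the blank must be 51 − 37 = 14.
Row 1 has 4 + 5 + 3 + 14 + 12 − 2 = 36; the blank must be 51 − 36 = 15.

p = 12, q = 14, a = 15, m = 6, c = 37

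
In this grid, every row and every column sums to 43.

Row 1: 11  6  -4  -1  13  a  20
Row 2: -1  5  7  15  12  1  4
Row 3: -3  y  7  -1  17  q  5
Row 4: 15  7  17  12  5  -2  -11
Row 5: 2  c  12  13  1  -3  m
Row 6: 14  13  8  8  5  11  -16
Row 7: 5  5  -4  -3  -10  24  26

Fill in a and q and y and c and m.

Column 7: 20 + 4 + 5 − 11 − 16 + 26 = 28, so its missing entry is 43 − 28 = 15.
Row 1: 11 + 6 − 4 − 1 + 13 + 20 = 45, so its missing entry is 43 − 45 = -2.
Column 6: -2 + 1 − 2 − 3 + 11 + 24 = 29, so its missing entry is 43 − 29 = 14.
Row 3: -3 + 7 − 1 + 17 + 14 + 5 = 39, so its missing entry is 43 − 39 = 4.
Row 5: 2 + 12 + 13 + 1 − 3 + 15 = 40, so its missing entry is 43 − 40 = 3.

a = -2, q = 14, y = 4, c = 3, m = 15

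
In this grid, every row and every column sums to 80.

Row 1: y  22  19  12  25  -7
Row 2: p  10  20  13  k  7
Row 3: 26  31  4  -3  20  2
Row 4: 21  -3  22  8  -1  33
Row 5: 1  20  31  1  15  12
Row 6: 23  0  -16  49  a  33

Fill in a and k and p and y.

Row 6: 23 + 0 − 16 + 49 + 33 = 89, so its missing entry is 80 − 89 = -9.
Column 5: 25 + 20 − 1 + 15 − 9 = 50, so its missing entry is 80 − 50 = 30.
Row 2: 10 + 20 + 13 + 30 + 7 = 80, so its missing entry is 80 − 80 = 0.
Row 1: 22 + 19 + 12 + 25 − 7 = 71, so its missing entry is 80 − 71 = 9.

a = -9, k = 30, p = 0, y = 9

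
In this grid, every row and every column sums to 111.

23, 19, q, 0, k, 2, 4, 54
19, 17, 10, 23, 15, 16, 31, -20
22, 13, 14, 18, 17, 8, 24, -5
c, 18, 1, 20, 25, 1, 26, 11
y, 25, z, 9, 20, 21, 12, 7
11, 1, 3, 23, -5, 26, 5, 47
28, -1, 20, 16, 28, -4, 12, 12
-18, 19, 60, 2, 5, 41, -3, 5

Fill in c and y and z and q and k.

Column 5 has 15 + 17 + 25 + 20 − 5 + 28 + 5 = 105; the blank must be 111 − 105 = 6.
Row 4 has 18 + 1 + 20 + 25 + 1 + 26 + 11 = 102; the blank must be 111 − 102 = 9.
Column 1 has 23 + 19 + 22 + 9 + 11 + 28 − 18 = 94; the blank must be 111 − 94 = 17.
Row 5 has 17 + 25 + 9 + 20 + 21 + 12 + 7 = 111; the blank must be 111 − 111 = 0.
Row 1 has 23 + 19 + 0 + 6 + 2 + 4 + 54 = 108; the blank must be 111 − 108 = 3.

c = 9, y = 17, z = 0, q = 3, k = 6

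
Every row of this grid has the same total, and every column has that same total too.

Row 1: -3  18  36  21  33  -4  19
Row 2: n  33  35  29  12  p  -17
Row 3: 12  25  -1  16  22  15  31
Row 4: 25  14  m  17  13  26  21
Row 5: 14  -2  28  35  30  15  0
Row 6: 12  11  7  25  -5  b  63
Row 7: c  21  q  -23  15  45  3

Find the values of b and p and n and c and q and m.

Rows 1 and 3 both sum to 120, so that's the common total.
The known cells in row 6 total 113, leaving 120 − 113 = 7 for the blank.
The known cells in column 6 total 104, leaving 120 − 104 = 16 for the blank.
The known cells in row 2 total 108, leaving 120 − 108 = 12 for the blank.
The known cells in column 1 total 72, leaving 120 − 72 = 48 for the blank.
The known cells in row 7 total 109, leaving 120 − 109 = 11 for the blank.
The known cells in row 4 total 116, leaving 120 − 116 = 4 for the blank.

b = 7, p = 16, n = 12, c = 48, q = 11, m = 4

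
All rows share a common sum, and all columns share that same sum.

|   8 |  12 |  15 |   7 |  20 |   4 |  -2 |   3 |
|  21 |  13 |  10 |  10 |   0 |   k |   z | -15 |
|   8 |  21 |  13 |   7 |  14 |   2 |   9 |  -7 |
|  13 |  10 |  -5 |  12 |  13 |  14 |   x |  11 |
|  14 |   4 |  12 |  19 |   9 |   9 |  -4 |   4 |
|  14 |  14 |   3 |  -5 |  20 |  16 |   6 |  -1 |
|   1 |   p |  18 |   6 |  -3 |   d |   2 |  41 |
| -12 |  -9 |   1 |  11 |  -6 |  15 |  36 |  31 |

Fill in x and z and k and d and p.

Rows 1 and 3 both sum to 67, so that's the common total.
Column 2 has 12 + 13 + 21 + 10 + 4 + 14 − 9 = 65; the blank must be 67 − 65 = 2.
Row 7 has 1 + 2 + 18 + 6 − 3 + 2 + 41 = 67; the blank must be 67 − 67 = 0.
Column 6 has 4 + 2 + 14 + 9 + 16 + 0 + 15 = 60; the blank must be 67 − 60 = 7.
Row 4 has 13 + 10 − 5 + 12 + 13 + 14 + 11 = 68; the blank must be 67 − 68 = -1.
Row 2 has 21 + 13 + 10 + 10 + 0 + 7 − 15 = 46; the blank must be 67 − 46 = 21.

x = -1, z = 21, k = 7, d = 0, p = 2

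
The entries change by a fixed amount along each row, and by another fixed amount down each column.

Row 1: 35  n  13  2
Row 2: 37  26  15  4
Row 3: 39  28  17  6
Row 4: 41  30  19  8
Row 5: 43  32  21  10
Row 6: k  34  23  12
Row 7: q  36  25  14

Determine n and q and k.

n = 24, q = 47, k = 45

Along each row the entries change by -11 per step; down each column they change by 2.
Row 1: from 35 at column 1, stepping by -11 to column 2 gives 24.
Row 7: from 36 at column 2, stepping by -11 to column 1 gives 47.
Row 6: from 34 at column 2, stepping by -11 to column 1 gives 45.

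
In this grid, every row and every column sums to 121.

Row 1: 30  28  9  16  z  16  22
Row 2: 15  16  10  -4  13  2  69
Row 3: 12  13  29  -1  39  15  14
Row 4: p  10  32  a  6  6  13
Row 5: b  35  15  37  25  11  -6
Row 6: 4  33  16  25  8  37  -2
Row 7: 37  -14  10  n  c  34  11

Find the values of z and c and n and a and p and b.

z = 0, c = 30, n = 13, a = 35, p = 19, b = 4

The known cells in row 5 total 117, leaving 121 − 117 = 4 for the blank.
The known cells in row 1 total 121, leaving 121 − 121 = 0 for the blank.
The known cells in column 5 total 91, leaving 121 − 91 = 30 for the blank.
The known cells in column 1 total 102, leaving 121 − 102 = 19 for the blank.
The known cells in row 4 total 86, leaving 121 − 86 = 35 for the blank.
The known cells in row 7 total 108, leaving 121 − 108 = 13 for the blank.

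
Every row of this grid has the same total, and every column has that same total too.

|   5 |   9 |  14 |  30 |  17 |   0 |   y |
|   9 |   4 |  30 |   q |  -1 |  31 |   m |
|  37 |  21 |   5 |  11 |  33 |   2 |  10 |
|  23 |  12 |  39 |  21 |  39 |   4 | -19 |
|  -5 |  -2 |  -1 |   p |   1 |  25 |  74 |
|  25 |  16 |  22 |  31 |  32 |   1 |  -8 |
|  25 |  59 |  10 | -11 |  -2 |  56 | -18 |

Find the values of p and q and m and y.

p = 27, q = 10, m = 36, y = 44

Rows 3 and 4 both sum to 119, so that's the common total.
The known cells in row 1 total 75, leaving 119 − 75 = 44 for the blank.
The known cells in column 7 total 83, leaving 119 − 83 = 36 for the blank.
The known cells in row 2 total 109, leaving 119 − 109 = 10 for the blank.
The known cells in row 5 total 92, leaving 119 − 92 = 27 for the blank.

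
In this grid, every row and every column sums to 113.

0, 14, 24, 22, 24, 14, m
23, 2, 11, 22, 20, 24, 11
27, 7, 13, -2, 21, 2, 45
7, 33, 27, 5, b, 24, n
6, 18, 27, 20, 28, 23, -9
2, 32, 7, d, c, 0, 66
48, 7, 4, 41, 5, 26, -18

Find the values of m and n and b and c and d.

m = 15, n = 3, b = 14, c = 1, d = 5

Row 1 has 0 + 14 + 24 + 22 + 24 + 14 = 98; the blank must be 113 − 98 = 15.
Column 7 has 15 + 11 + 45 − 9 + 66 − 18 = 110; the blank must be 113 − 110 = 3.
Row 4 has 7 + 33 + 27 + 5 + 24 + 3 = 99; the blank must be 113 − 99 = 14.
Column 5 has 24 + 20 + 21 + 14 + 28 + 5 = 112; the blank must be 113 − 112 = 1.
Row 6 has 2 + 32 + 7 + 1 + 0 + 66 = 108; the blank must be 113 − 108 = 5.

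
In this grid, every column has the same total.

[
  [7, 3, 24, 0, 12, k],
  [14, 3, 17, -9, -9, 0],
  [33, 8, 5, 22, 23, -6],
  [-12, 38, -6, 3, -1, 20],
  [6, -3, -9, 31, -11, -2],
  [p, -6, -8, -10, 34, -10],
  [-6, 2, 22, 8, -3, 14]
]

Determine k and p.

Column 2 sums to 45 and so does column 3; that's the common total.
In column 6 the known cells total 16, leaving 45 − 16 = 29.
In column 1 the known cells total 42, leaving 45 − 42 = 3.

k = 29, p = 3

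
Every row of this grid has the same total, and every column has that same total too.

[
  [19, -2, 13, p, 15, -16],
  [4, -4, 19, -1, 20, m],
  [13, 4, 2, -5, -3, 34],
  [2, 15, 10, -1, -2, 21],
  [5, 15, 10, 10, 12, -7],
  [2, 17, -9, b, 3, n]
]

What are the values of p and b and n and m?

p = 16, b = 26, n = 6, m = 7

Rows 3 and 4 both sum to 45, so that's the common total.
The known cells in row 2 total 38, leaving 45 − 38 = 7 for the blank.
The known cells in row 1 total 29, leaving 45 − 29 = 16 for the blank.
The known cells in column 4 total 19, leaving 45 − 19 = 26 for the blank.
The known cells in row 6 total 39, leaving 45 − 39 = 6 for the blank.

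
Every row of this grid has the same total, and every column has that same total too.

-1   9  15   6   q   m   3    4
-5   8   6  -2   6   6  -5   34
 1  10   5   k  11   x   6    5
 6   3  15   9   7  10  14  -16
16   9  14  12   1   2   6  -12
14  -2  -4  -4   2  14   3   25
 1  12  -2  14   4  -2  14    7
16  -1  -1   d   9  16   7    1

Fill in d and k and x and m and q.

d = 1, k = 12, x = -2, m = 4, q = 8

Rows 2 and 4 both sum to 48, so that's the common total.
The known cells in column 5 total 40, leaving 48 − 40 = 8 for the blank.
The known cells in row 8 total 47, leaving 48 − 47 = 1 for the blank.
The known cells in column 4 total 36, leaving 48 − 36 = 12 for the blank.
The known cells in row 1 total 44, leaving 48 − 44 = 4 for the blank.
The known cells in row 3 total 50, leaving 48 − 50 = -2 for the blank.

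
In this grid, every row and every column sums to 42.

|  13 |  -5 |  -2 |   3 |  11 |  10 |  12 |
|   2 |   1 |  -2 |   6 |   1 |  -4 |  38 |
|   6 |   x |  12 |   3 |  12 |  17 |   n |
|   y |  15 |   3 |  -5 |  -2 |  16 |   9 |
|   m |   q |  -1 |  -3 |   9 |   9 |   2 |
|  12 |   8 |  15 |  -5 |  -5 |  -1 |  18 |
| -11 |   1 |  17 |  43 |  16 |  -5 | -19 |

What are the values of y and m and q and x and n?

y = 6, m = 14, q = 12, x = 10, n = -18

Row 4: 15 + 3 − 5 − 2 + 16 + 9 = 36, so its missing entry is 42 − 36 = 6.
Column 1: 13 + 2 + 6 + 6 + 12 − 11 = 28, so its missing entry is 42 − 28 = 14.
Column 7: 12 + 38 + 9 + 2 + 18 − 19 = 60, so its missing entry is 42 − 60 = -18.
Row 3: 6 + 12 + 3 + 12 + 17 − 18 = 32, so its missing entry is 42 − 32 = 10.
Row 5: 14 − 1 − 3 + 9 + 9 + 2 = 30, so its missing entry is 42 − 30 = 12.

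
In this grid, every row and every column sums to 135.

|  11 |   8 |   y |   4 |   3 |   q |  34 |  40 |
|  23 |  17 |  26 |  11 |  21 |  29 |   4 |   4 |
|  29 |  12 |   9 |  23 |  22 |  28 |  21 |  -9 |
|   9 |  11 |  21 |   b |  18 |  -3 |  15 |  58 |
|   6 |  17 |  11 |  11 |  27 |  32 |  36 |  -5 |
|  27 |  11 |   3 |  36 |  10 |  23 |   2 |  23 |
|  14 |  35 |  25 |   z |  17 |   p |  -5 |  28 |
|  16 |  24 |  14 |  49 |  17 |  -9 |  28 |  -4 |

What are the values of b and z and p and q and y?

Column 3 has 26 + 9 + 21 + 11 + 3 + 25 + 14 = 109; the blank must be 135 − 109 = 26.
Row 4 has 9 + 11 + 21 + 18 − 3 + 15 + 58 = 129; the blank must be 135 − 129 = 6.
Row 1 has 11 + 8 + 26 + 4 + 3 + 34 + 40 = 126; the blank must be 135 − 126 = 9.
Column 6 has 9 + 29 + 28 − 3 + 32 + 23 − 9 = 109; the blank must be 135 − 109 = 26.
Row 7 has 14 + 35 + 25 + 17 + 26 − 5 + 28 = 140; the blank must be 135 − 140 = -5.

b = 6, z = -5, p = 26, q = 9, y = 26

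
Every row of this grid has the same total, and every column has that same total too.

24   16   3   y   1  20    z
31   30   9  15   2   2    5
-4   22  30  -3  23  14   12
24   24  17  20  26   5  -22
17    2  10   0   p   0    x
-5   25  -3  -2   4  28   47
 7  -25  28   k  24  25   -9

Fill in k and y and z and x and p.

Rows 2 and 3 both sum to 94, so that's the common total.
Column 5: 1 + 2 + 23 + 26 + 4 + 24 = 80, so its missing entry is 94 − 80 = 14.
Row 5: 17 + 2 + 10 + 0 + 14 + 0 = 43, so its missing entry is 94 − 43 = 51.
Column 7: 5 + 12 − 22 + 51 + 47 − 9 = 84, so its missing entry is 94 − 84 = 10.
Row 1: 24 + 16 + 3 + 1 + 20 + 10 = 74, so its missing entry is 94 − 74 = 20.
Row 7: 7 − 25 + 28 + 24 + 25 − 9 = 50, so its missing entry is 94 − 50 = 44.

k = 44, y = 20, z = 10, x = 51, p = 14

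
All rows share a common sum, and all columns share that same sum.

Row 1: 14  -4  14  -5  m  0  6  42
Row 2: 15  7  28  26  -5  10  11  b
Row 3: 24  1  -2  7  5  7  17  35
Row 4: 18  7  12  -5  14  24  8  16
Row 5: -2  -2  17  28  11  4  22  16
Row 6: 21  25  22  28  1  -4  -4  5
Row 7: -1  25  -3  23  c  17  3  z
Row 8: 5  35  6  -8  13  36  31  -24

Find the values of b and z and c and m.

Rows 3 and 4 both sum to 94, so that's the common total.
The known cells in row 2 total 92, leaving 94 − 92 = 2 for the blank.
The known cells in column 8 total 92, leaving 94 − 92 = 2 for the blank.
The known cells in row 1 total 67, leaving 94 − 67 = 27 for the blank.
The known cells in row 7 total 66, leaving 94 − 66 = 28 for the blank.

b = 2, z = 2, c = 28, m = 27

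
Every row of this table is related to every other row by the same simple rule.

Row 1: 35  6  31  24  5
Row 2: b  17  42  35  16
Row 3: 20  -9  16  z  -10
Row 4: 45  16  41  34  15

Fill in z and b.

The difference between any two rows is the same in every column — this is an addition table with the headers hidden.
Row 3 minus row 1 is -9 − 6 = -15, so its entry in column 4 is 24 + (-15) = 9.
Row 2 minus row 1 is 17 − 6 = 11, so its entry in column 1 is 35 + 11 = 46.

z = 9, b = 46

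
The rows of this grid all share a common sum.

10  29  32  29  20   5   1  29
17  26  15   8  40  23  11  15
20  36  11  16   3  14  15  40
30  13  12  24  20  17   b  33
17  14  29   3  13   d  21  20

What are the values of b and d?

Rows 1 and 2 both add up to 155, so every row sums to 155.
Row 4: 30 + 13 + 12 + 24 + 20 + 17 + 33 = 149, so the missing entry is 155 − 149 = 6.
Row 5: 17 + 14 + 29 + 3 + 13 + 21 + 20 = 117, so the missing entry is 155 − 117 = 38.

b = 6, d = 38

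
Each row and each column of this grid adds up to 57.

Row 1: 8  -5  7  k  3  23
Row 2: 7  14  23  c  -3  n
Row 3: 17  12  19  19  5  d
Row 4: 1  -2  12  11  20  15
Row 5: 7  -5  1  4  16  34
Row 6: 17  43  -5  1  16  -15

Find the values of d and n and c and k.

The known cells in row 1 total 36, leaving 57 − 36 = 21 for the blank.
The known cells in row 3 total 72, leaving 57 − 72 = -15 for the blank.
The known cells in column 4 total 56, leaving 57 − 56 = 1 for the blank.
The known cells in row 2 total 42, leaving 57 − 42 = 15 for the blank.

d = -15, n = 15, c = 1, k = 21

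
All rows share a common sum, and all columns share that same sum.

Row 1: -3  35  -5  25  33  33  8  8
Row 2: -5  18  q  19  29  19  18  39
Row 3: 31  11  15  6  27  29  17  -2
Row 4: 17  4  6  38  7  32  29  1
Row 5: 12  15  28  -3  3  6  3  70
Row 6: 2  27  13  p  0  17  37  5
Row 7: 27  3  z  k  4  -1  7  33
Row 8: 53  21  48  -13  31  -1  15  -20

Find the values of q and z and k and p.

q = -3, z = 32, k = 29, p = 33

Rows 1 and 3 both sum to 134, so that's the common total.
Row 6 has 2 + 27 + 13 + 0 + 17 + 37 + 5 = 101; the blank must be 134 − 101 = 33.
Row 2 has -5 + 18 + 19 + 29 + 19 + 18 + 39 = 137; the blank must be 134 − 137 = -3.
Column 3 has -5 − 3 + 15 + 6 + 28 + 13 + 48 = 102; the blank must be 134 − 102 = 32.
Row 7 has 27 + 3 + 32 + 4 − 1 + 7 + 33 = 105; the blank must be 134 − 105 = 29.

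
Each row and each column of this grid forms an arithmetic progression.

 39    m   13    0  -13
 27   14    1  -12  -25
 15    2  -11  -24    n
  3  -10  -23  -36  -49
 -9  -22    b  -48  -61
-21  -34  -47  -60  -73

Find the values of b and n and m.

b = -35, n = -37, m = 26

Along each row the entries change by -13 per step; down each column they change by -12.
Row 5: from -9 at column 1, stepping by -13 to column 3 gives -35.
Row 3: from 15 at column 1, stepping by -13 to column 5 gives -37.
Row 1: from 39 at column 1, stepping by -13 to column 2 gives 26.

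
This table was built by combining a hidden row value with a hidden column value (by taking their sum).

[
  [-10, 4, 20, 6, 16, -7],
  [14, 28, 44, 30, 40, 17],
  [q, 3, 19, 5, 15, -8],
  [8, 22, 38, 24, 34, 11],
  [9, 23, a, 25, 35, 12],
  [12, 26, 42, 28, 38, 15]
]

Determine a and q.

a = 39, q = -11

The difference between any two rows is the same in every column — this is an addition table with the headers hidden.
Row 5 minus row 1 is 12 − (-7) = 19, so its entry in column 3 is 20 + 19 = 39.
Row 3 minus row 1 is -8 − (-7) = -1, so its entry in column 1 is -10 + (-1) = -11.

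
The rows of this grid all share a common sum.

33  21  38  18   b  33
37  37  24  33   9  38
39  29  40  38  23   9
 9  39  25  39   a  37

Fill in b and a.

Rows 2 and 3 both add up to 178, so every row sums to 178.
Row 1: 33 + 21 + 38 + 18 + 33 = 143, so the missing entry is 178 − 143 = 35.
Row 4: 9 + 39 + 25 + 39 + 37 = 149, so the missing entry is 178 − 149 = 29.

b = 35, a = 29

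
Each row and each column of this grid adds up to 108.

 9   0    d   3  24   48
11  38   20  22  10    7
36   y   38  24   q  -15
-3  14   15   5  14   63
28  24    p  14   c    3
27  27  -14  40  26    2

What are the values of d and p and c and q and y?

Column 2 has 0 + 38 + 14 + 24 + 27 = 103; the blank must be 108 − 103 = 5.
Row 3 has 36 + 5 + 38 + 24 − 15 = 88; the blank must be 108 − 88 = 20.
Column 5 has 24 + 10 + 20 + 14 + 26 = 94; the blank must be 108 − 94 = 14.
Row 5 has 28 + 24 + 14 + 14 + 3 = 83; the blank must be 108 − 83 = 25.
Row 1 has 9 + 0 + 3 + 24 + 48 = 84; the blank must be 108 − 84 = 24.

d = 24, p = 25, c = 14, q = 20, y = 5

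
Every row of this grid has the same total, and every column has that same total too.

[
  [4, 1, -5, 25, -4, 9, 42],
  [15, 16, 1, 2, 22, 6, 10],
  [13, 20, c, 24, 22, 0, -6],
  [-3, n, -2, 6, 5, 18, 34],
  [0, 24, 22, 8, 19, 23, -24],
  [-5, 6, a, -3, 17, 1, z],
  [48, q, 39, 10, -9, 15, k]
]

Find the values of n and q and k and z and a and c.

n = 14, q = -9, k = -22, z = 38, a = 18, c = -1

Rows 1 and 2 both sum to 72, so that's the common total.
Row 4: -3 − 2 + 6 + 5 + 18 + 34 = 58, so its missing entry is 72 − 58 = 14.
Column 2: 1 + 16 + 20 + 14 + 24 + 6 = 81, so its missing entry is 72 − 81 = -9.
Row 3: 13 + 20 + 24 + 22 + 0 − 6 = 73, so its missing entry is 72 − 73 = -1.
Row 7: 48 − 9 + 39 + 10 − 9 + 15 = 94, so its missing entry is 72 − 94 = -22.
Column 7: 42 + 10 − 6 + 34 − 24 − 22 = 34, so its missing entry is 72 − 34 = 38.
Row 6: -5 + 6 − 3 + 17 + 1 + 38 = 54, so its missing entry is 72 − 54 = 18.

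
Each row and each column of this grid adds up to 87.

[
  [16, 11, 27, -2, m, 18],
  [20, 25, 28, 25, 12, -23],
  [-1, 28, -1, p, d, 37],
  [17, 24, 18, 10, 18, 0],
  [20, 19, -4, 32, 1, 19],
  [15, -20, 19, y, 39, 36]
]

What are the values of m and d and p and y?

Row 6 has 15 − 20 + 19 + 39 + 36 = 89; the blank must be 87 − 89 = -2.
Column 4 has -2 + 25 + 10 + 32 − 2 = 63; the blank must be 87 − 63 = 24.
Row 3 has -1 + 28 − 1 + 24 + 37 = 87; the blank must be 87 − 87 = 0.
Row 1 has 16 + 11 + 27 − 2 + 18 = 70; the blank must be 87 − 70 = 17.

m = 17, d = 0, p = 24, y = -2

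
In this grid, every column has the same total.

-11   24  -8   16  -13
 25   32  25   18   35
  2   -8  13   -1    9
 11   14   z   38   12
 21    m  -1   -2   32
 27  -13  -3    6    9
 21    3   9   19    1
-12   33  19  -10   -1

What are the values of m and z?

m = -1, z = 30

Column 1 sums to 84 and so does column 4; that's the common total.
In column 2 the known cells total 85, leaving 84 − 85 = -1.
In column 3 the known cells total 54, leaving 84 − 54 = 30.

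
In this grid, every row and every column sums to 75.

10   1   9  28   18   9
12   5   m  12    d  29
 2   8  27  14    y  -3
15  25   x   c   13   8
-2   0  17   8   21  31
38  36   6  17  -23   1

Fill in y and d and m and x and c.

The known cells in row 3 total 48, leaving 75 − 48 = 27 for the blank.
The known cells in column 5 total 56, leaving 75 − 56 = 19 for the blank.
The known cells in row 2 total 77, leaving 75 − 77 = -2 for the blank.
The known cells in column 4 total 79, leaving 75 − 79 = -4 for the blank.
The known cells in row 4 total 57, leaving 75 − 57 = 18 for the blank.

y = 27, d = 19, m = -2, x = 18, c = -4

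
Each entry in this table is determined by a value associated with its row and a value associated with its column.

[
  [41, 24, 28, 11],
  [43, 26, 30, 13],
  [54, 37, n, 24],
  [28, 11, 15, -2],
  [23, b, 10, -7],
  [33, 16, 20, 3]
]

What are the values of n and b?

The difference between any two rows is the same in every column — this is an addition table with the headers hidden.
Row 3 minus row 1 is 54 − 41 = 13, so its entry in column 3 is 28 + 13 = 41.
Row 5 minus row 1 is 23 − 41 = -18, so its entry in column 2 is 24 + (-18) = 6.

n = 41, b = 6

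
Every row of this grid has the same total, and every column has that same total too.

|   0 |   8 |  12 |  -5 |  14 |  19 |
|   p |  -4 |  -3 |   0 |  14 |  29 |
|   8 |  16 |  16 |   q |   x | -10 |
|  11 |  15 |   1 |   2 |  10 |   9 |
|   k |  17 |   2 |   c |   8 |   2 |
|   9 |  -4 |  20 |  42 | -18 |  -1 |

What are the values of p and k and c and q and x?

p = 12, k = 8, c = 11, q = -2, x = 20

Rows 1 and 4 both sum to 48, so that's the common total.
Column 5 has 14 + 14 + 10 + 8 − 18 = 28; the blank must be 48 − 28 = 20.
Row 3 has 8 + 16 + 16 + 20 − 10 = 50; the blank must be 48 − 50 = -2.
Column 4 has -5 + 0 − 2 + 2 + 42 = 37; the blank must be 48 − 37 = 11.
Row 5 has 17 + 2 + 11 + 8 + 2 = 40; the blank must be 48 − 40 = 8.
Row 2 has -4 − 3 + 0 + 14 + 29 = 36; the blank must be 48 − 36 = 12.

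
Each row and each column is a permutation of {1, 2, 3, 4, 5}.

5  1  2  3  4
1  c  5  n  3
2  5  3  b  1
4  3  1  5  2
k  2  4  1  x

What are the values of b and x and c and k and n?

b = 4, x = 5, c = 4, k = 3, n = 2

At (row 5, col 5): column 5 already has {1, 2, 3, 4}, so the value is 5.
For row 5, column 1: row 5 already has {1, 2, 4, 5}; that leaves 3.
Cell (2,2): column 2 already has {1, 2, 3, 5} → 4.
For row 3, column 4: row 3 already has {1, 2, 3, 5}; that leaves 4.
At (row 2, col 4): row 2 already has {1, 3, 4, 5}, so the value is 2.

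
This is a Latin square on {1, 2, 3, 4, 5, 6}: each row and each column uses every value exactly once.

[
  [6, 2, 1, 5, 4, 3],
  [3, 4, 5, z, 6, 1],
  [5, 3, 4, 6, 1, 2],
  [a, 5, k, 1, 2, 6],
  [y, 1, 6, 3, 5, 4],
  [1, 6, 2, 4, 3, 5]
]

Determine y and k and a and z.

For row 4, column 3: column 3 already has {1, 2, 4, 5, 6}; that leaves 3.
For row 5, column 1: row 5 already has {1, 3, 4, 5, 6}; that leaves 2.
Cell (2,4): row 2 already has {1, 3, 4, 5, 6} → 2.
At (row 4, col 1): row 4 already has {1, 2, 3, 5, 6}, so the value is 4.

y = 2, k = 3, a = 4, z = 2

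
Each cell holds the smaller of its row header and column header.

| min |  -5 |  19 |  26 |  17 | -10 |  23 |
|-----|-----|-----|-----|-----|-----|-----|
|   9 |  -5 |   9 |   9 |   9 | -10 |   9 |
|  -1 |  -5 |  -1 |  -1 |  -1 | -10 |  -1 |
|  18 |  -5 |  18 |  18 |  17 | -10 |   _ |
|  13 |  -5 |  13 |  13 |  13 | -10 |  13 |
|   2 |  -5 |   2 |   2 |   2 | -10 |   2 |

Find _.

18

min(18, 23) = 18.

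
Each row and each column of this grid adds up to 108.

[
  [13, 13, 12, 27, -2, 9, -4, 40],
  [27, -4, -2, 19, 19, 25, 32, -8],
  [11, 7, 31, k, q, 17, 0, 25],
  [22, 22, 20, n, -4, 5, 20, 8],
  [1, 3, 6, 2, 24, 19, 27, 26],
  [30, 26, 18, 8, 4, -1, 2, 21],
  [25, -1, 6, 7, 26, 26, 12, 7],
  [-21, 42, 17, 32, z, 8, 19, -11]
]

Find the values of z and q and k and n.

z = 22, q = 19, k = -2, n = 15

Row 8: -21 + 42 + 17 + 32 + 8 + 19 − 11 = 86, so its missing entry is 108 − 86 = 22.
Column 5: -2 + 19 − 4 + 24 + 4 + 26 + 22 = 89, so its missing entry is 108 − 89 = 19.
Row 3: 11 + 7 + 31 + 19 + 17 + 0 + 25 = 110, so its missing entry is 108 − 110 = -2.
Row 4: 22 + 22 + 20 − 4 + 5 + 20 + 8 = 93, so its missing entry is 108 − 93 = 15.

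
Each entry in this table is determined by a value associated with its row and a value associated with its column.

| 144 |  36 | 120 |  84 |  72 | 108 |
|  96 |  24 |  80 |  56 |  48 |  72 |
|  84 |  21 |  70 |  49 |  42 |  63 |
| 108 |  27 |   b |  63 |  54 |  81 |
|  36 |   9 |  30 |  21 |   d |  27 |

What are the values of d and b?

d = 18, b = 90

Each row is a constant multiple of every other row — this is a multiplication table with the headers hidden.
Row 5 is 27/108 = 1/4 times row 1, so its entry in column 5 is 72 × 1/4 = 18.
Row 4 is 81/108 = 3/4 times row 1, so its entry in column 3 is 120 × 3/4 = 90.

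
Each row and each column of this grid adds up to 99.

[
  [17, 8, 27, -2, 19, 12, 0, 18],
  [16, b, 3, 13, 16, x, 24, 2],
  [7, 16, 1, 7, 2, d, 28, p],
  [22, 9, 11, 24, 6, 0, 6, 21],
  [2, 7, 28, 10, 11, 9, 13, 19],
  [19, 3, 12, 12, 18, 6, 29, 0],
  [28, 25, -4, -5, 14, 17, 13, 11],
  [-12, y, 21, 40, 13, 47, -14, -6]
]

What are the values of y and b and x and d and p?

y = 10, b = 21, x = 4, d = 4, p = 34

Row 8: -12 + 21 + 40 + 13 + 47 − 14 − 6 = 89, so its missing entry is 99 − 89 = 10.
Column 8: 18 + 2 + 21 + 19 + 0 + 11 − 6 = 65, so its missing entry is 99 − 65 = 34.
Column 2: 8 + 16 + 9 + 7 + 3 + 25 + 10 = 78, so its missing entry is 99 − 78 = 21.
Row 2: 16 + 21 + 3 + 13 + 16 + 24 + 2 = 95, so its missing entry is 99 − 95 = 4.
Row 3: 7 + 16 + 1 + 7 + 2 + 28 + 34 = 95, so its missing entry is 99 − 95 = 4.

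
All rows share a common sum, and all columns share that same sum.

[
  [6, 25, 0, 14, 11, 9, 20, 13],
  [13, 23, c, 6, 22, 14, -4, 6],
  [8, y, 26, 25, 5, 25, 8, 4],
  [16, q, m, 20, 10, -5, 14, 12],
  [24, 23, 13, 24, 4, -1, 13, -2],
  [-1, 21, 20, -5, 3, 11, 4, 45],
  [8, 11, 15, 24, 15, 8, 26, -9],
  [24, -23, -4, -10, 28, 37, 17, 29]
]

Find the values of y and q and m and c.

Rows 1 and 5 both sum to 98, so that's the common total.
Row 2: 13 + 23 + 6 + 22 + 14 − 4 + 6 = 80, so its missing entry is 98 − 80 = 18.
Column 3: 0 + 18 + 26 + 13 + 20 + 15 − 4 = 88, so its missing entry is 98 − 88 = 10.
Row 4: 16 + 10 + 20 + 10 − 5 + 14 + 12 = 77, so its missing entry is 98 − 77 = 21.
Row 3: 8 + 26 + 25 + 5 + 25 + 8 + 4 = 101, so its missing entry is 98 − 101 = -3.

y = -3, q = 21, m = 10, c = 18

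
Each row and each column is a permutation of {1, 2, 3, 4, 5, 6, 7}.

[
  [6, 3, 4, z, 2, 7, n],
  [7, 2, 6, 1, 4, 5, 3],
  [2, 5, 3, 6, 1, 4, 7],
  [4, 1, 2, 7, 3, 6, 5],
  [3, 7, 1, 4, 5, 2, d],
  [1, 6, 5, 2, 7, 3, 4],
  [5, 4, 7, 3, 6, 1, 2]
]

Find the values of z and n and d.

z = 5, n = 1, d = 6

At (row 5, col 7): row 5 already has {1, 2, 3, 4, 5, 7}, so the value is 6.
Cell (1,4): column 4 already has {1, 2, 3, 4, 6, 7} → 5.
Cell (1,7): row 1 already has {2, 3, 4, 5, 6, 7} → 1.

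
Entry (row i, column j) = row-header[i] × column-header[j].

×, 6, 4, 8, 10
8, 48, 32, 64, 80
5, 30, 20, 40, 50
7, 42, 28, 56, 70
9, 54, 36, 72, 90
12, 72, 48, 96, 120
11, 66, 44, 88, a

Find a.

11 × 10 = 110.

110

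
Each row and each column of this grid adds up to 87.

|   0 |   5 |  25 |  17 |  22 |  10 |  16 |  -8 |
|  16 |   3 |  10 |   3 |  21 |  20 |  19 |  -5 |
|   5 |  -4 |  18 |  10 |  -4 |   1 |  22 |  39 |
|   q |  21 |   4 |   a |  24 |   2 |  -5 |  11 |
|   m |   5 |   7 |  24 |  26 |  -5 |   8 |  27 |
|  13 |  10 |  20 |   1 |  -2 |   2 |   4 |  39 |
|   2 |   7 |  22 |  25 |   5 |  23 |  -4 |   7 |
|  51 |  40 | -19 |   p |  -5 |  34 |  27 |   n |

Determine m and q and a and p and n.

Row 5: 5 + 7 + 24 + 26 − 5 + 8 + 27 = 92, so its missing entry is 87 − 92 = -5.
Column 8: -8 − 5 + 39 + 11 + 27 + 39 + 7 = 110, so its missing entry is 87 − 110 = -23.
Row 8: 51 + 40 − 19 − 5 + 34 + 27 − 23 = 105, so its missing entry is 87 − 105 = -18.
Column 1: 0 + 16 + 5 − 5 + 13 + 2 + 51 = 82, so its missing entry is 87 − 82 = 5.
Row 4: 5 + 21 + 4 + 24 + 2 − 5 + 11 = 62, so its missing entry is 87 − 62 = 25.

m = -5, q = 5, a = 25, p = -18, n = -23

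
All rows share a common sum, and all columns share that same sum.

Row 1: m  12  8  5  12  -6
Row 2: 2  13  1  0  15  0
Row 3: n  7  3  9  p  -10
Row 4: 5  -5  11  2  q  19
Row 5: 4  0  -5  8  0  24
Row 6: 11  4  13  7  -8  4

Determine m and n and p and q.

m = 0, n = 9, p = 13, q = -1

Rows 2 and 5 both sum to 31, so that's the common total.
Row 4: 5 − 5 + 11 + 2 + 19 = 32, so its missing entry is 31 − 32 = -1.
Column 5: 12 + 15 − 1 + 0 − 8 = 18, so its missing entry is 31 − 18 = 13.
Row 3: 7 + 3 + 9 + 13 − 10 = 22, so its missing entry is 31 − 22 = 9.
Row 1: 12 + 8 + 5 + 12 − 6 = 31, so its missing entry is 31 − 31 = 0.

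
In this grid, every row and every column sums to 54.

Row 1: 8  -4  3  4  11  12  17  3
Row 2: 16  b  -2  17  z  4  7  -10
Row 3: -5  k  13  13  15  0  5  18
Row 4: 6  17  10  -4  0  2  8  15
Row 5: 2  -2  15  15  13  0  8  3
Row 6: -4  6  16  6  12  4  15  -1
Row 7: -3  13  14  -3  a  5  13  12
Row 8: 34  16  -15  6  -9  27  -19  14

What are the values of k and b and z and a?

k = -5, b = 13, z = 9, a = 3

Row 7 has -3 + 13 + 14 − 3 + 5 + 13 + 12 = 51; the blank must be 54 − 51 = 3.
Row 3 has -5 + 13 + 13 + 15 + 0 + 5 + 18 = 59; the blank must be 54 − 59 = -5.
Column 2 has -4 − 5 + 17 − 2 + 6 + 13 + 16 = 41; the blank must be 54 − 41 = 13.
Row 2 has 16 + 13 − 2 + 17 + 4 + 7 − 10 = 45; the blank must be 54 − 45 = 9.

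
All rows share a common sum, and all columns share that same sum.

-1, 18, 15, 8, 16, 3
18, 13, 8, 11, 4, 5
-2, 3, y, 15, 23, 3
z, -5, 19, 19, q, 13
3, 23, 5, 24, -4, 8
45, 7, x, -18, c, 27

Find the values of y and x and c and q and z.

Rows 1 and 2 both sum to 59, so that's the common total.
The known cells in column 1 total 63, leaving 59 − 63 = -4 for the blank.
The known cells in row 4 total 42, leaving 59 − 42 = 17 for the blank.
The known cells in column 5 total 56, leaving 59 − 56 = 3 for the blank.
The known cells in row 3 total 42, leaving 59 − 42 = 17 for the blank.
The known cells in row 6 total 64, leaving 59 − 64 = -5 for the blank.

y = 17, x = -5, c = 3, q = 17, z = -4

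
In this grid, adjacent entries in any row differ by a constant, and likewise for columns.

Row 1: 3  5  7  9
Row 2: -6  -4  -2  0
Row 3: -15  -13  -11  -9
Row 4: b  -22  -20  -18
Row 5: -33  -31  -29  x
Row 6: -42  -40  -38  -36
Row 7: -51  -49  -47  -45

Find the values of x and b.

Along each row the entries change by 2 per step; down each column they change by -9.
Row 5: from -33 at column 1, stepping by 2 to column 4 gives -27.
Row 4: from -22 at column 2, stepping by 2 to column 1 gives -24.

x = -27, b = -24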